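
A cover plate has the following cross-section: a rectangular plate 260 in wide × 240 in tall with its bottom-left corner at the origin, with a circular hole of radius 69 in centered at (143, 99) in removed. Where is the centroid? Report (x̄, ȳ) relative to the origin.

plate: A = 260 × 240 = 62400.00, centroid at (130.00, 120.00).
hole: A = −π·69² = -14957.12, centroid at (143.00, 99.00).
ΣA = 47442.88 in²
ΣAx̄ = (62400.00)(130.00) + (-14957.12)(143.00) = 5973131.46 in³
ΣAȳ = (62400.00)(120.00) + (-14957.12)(99.00) = 6007244.86 in³
x̄ = 5973131.46 / 47442.88 = 125.90 in
ȳ = 6007244.86 / 47442.88 = 126.62 in

x̄ = 125.90 in, ȳ = 126.62 in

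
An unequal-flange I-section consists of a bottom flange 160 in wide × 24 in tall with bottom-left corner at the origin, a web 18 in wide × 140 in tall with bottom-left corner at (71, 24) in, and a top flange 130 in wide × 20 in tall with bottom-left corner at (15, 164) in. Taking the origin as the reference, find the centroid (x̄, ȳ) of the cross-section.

Part | A | x̄ᵢ | ȳᵢ | A·x̄ᵢ | A·ȳᵢ
bottom flange | 3840.00 | 80.00 | 12.00 | 307200.00 | 46080.00
web | 2520.00 | 80.00 | 94.00 | 201600.00 | 236880.00
top flange | 2600.00 | 80.00 | 174.00 | 208000.00 | 452400.00
Σ | 8960.00 |  |  | 716800.00 | 735360.00
x̄ = 716800.00 / 8960.00 = 80.00 in
ȳ = 735360.00 / 8960.00 = 82.07 in

x̄ = 80.00 in, ȳ = 82.07 in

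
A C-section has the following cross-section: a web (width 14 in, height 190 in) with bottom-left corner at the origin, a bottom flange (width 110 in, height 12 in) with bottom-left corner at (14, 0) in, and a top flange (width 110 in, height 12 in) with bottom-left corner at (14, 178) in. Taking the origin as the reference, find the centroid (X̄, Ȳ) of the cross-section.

X̄ = 37.88 in, Ȳ = 95.00 in

Part | A | x̄ᵢ | ȳᵢ | A·x̄ᵢ | A·ȳᵢ
web | 2660.00 | 7.00 | 95.00 | 18620.00 | 252700.00
bottom flange | 1320.00 | 69.00 | 6.00 | 91080.00 | 7920.00
top flange | 1320.00 | 69.00 | 184.00 | 91080.00 | 242880.00
Σ | 5300.00 |  |  | 200780.00 | 503500.00
X̄ = 200780.00 / 5300.00 = 37.88 in
Ȳ = 503500.00 / 5300.00 = 95.00 in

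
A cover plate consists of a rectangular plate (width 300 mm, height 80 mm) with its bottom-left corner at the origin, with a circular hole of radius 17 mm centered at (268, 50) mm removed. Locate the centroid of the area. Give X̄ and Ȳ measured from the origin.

plate: A = 300 × 80 = 24000.00, centroid at (150.00, 40.00).
hole: A = −π·17² = -907.92, centroid at (268.00, 50.00).
ΣA = 23092.08 mm², ΣAX̄ = 3356677.37 mm³, ΣAȲ = 914603.99 mm³.
X̄ = 3356677.37/23092.08 = 145.36 mm; Ȳ = 914603.99/23092.08 = 39.61 mm.

X̄ = 145.36 mm, Ȳ = 39.61 mm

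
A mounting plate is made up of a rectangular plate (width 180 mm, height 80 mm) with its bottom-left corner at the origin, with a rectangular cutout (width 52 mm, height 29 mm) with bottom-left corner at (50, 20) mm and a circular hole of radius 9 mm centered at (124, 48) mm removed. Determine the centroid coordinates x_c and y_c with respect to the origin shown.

x_c = 90.99 mm, y_c = 40.50 mm

plate: A = 180 × 80 = 14400.00, centroid at (90.00, 40.00).
hole 1: A = −(52 × 29) = -1508.00, centroid at (76.00, 34.50).
hole 2: A = −π·9² = -254.47, centroid at (124.00, 48.00).
ΣA = 12637.53 mm²
ΣAx_c = (14400.00)(90.00) + (-1508.00)(76.00) + (-254.47)(124.00) = 1149837.84 mm³
ΣAy_c = (14400.00)(40.00) + (-1508.00)(34.50) + (-254.47)(48.00) = 511759.49 mm³
x_c = 1149837.84 / 12637.53 = 90.99 mm
y_c = 511759.49 / 12637.53 = 40.50 mm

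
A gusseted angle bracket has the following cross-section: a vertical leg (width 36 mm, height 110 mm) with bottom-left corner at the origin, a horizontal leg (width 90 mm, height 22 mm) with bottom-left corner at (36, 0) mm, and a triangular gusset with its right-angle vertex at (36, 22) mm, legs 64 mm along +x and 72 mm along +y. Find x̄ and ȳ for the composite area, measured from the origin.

Part | A | x̄ᵢ | ȳᵢ | A·x̄ᵢ | A·ȳᵢ
vertical leg | 3960.00 | 18.00 | 55.00 | 71280.00 | 217800.00
horizontal leg | 1980.00 | 81.00 | 11.00 | 160380.00 | 21780.00
gusset | 2304.00 | 57.33 | 46.00 | 132096.00 | 105984.00
Σ | 8244.00 |  |  | 363756.00 | 345564.00
x̄ = 363756.00 / 8244.00 = 44.12 mm
ȳ = 345564.00 / 8244.00 = 41.92 mm

x̄ = 44.12 mm, ȳ = 41.92 mm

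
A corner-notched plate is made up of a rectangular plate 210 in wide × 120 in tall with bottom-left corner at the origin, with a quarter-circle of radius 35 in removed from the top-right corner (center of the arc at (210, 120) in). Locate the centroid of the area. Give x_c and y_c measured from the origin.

x_c = 101.42 in, y_c = 58.21 in

plate: A = 210 × 120 = 25200.00, centroid at (105.00, 60.00).
removed quarter-circle: A = −¼π·35² = -962.11, centroid at (195.15, 105.15).
ΣA = 24237.89 in²
ΣAx_c = (25200.00)(105.00) + (-962.11)(195.15) = 2458247.99 in³
ΣAy_c = (25200.00)(60.00) + (-962.11)(105.15) = 1410838.14 in³
x_c = 2458247.99 / 24237.89 = 101.42 in
y_c = 1410838.14 / 24237.89 = 58.21 in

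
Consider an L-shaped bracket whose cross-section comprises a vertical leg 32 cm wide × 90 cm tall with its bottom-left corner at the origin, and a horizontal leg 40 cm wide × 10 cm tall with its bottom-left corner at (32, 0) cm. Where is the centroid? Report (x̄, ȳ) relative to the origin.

Part | A | x̄ᵢ | ȳᵢ | A·x̄ᵢ | A·ȳᵢ
vertical leg | 2880.00 | 16.00 | 45.00 | 46080.00 | 129600.00
horizontal leg | 400.00 | 52.00 | 5.00 | 20800.00 | 2000.00
Σ | 3280.00 |  |  | 66880.00 | 131600.00
x̄ = 66880.00 / 3280.00 = 20.39 cm
ȳ = 131600.00 / 3280.00 = 40.12 cm

x̄ = 20.39 cm, ȳ = 40.12 cm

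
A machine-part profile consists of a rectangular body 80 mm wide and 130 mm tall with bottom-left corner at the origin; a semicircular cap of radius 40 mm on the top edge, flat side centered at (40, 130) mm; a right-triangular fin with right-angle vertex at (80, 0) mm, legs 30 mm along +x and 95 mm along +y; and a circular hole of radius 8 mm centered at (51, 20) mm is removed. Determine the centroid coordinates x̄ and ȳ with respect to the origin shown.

x̄ = 44.88 mm, ȳ = 76.85 mm

rectangular body: A = 80 × 130 = 10400.00, centroid at (40.00, 65.00).
semicircular top: A = ½π·40² = 2513.27, centroid at (40.00, 146.98).
triangular fin: A = ½·30·95 = 1425.00, centroid at (90.00, 31.67).
hole: A = −π·8² = -201.06, centroid at (51.00, 20.00).
ΣA = 14137.21 mm², ΣAx̄ = 634526.81 mm³, ΣAȳ = 1086496.06 mm³.
x̄ = 634526.81/14137.21 = 44.88 mm; ȳ = 1086496.06/14137.21 = 76.85 mm.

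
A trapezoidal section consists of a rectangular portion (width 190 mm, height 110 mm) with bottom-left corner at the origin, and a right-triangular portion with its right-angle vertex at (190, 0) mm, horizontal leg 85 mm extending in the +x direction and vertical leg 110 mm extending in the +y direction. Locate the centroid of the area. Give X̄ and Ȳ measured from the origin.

X̄ = 117.54 mm, Ȳ = 51.65 mm

rectangular portion: A = 190 × 110 = 20900.00, centroid at (95.00, 55.00).
triangular portion: A = ½·85·110 = 4675.00, centroid at (218.33, 36.67).
ΣA = 25575.00 mm²
ΣAX̄ = (20900.00)(95.00) + (4675.00)(218.33) = 3006208.33 mm³
ΣAȲ = (20900.00)(55.00) + (4675.00)(36.67) = 1320916.67 mm³
X̄ = 3006208.33 / 25575.00 = 117.54 mm
Ȳ = 1320916.67 / 25575.00 = 51.65 mm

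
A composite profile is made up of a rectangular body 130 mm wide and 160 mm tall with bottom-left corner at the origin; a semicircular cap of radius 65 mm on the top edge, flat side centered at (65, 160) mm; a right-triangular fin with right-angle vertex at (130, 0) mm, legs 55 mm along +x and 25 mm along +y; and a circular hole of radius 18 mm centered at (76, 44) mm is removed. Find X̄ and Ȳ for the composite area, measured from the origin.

rectangular body: A = 130 × 160 = 20800.00, centroid at (65.00, 80.00).
semicircular top: A = ½π·65² = 6636.61, centroid at (65.00, 187.59).
triangular fin: A = ½·55·25 = 687.50, centroid at (148.33, 8.33).
hole: A = −π·18² = -1017.88, centroid at (76.00, 44.00).
ΣA = 27106.24 mm²
ΣAX̄ = (20800.00)(65.00) + (6636.61)(65.00) + (687.50)(148.33) + (-1017.88)(76.00) = 1808000.53 mm³
ΣAȲ = (20800.00)(80.00) + (6636.61)(187.59) + (687.50)(8.33) + (-1017.88)(44.00) = 2869884.27 mm³
X̄ = 1808000.53 / 27106.24 = 66.70 mm
Ȳ = 2869884.27 / 27106.24 = 105.88 mm

X̄ = 66.70 mm, Ȳ = 105.88 mm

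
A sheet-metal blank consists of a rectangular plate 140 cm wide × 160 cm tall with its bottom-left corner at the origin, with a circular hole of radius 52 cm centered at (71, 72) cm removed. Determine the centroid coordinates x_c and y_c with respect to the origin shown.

x_c = 69.39 cm, y_c = 84.89 cm

plate: A = 140 × 160 = 22400.00, centroid at (70.00, 80.00).
hole: A = −π·52² = -8494.87, centroid at (71.00, 72.00).
ΣA = 13905.13 cm²
ΣAx_c = (22400.00)(70.00) + (-8494.87)(71.00) = 964864.48 cm³
ΣAy_c = (22400.00)(80.00) + (-8494.87)(72.00) = 1180369.61 cm³
x_c = 964864.48 / 13905.13 = 69.39 cm
y_c = 1180369.61 / 13905.13 = 84.89 cm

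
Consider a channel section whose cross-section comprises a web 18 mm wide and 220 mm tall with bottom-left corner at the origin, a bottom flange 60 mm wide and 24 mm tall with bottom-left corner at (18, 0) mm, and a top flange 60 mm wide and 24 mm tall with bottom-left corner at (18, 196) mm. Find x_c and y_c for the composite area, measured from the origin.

Part | A | x̄ᵢ | ȳᵢ | A·x̄ᵢ | A·ȳᵢ
web | 3960.00 | 9.00 | 110.00 | 35640.00 | 435600.00
bottom flange | 1440.00 | 48.00 | 12.00 | 69120.00 | 17280.00
top flange | 1440.00 | 48.00 | 208.00 | 69120.00 | 299520.00
Σ | 6840.00 |  |  | 173880.00 | 752400.00
x_c = 173880.00 / 6840.00 = 25.42 mm
y_c = 752400.00 / 6840.00 = 110.00 mm

x_c = 25.42 mm, y_c = 110.00 mm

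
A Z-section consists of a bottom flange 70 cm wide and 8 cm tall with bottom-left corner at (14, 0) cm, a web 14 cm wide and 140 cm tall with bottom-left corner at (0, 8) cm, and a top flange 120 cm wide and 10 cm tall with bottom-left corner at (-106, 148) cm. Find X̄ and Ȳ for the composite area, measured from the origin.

bottom flange: A = 70 × 8 = 560.00, centroid at (49.00, 4.00).
web: A = 14 × 140 = 1960.00, centroid at (7.00, 78.00).
top flange: A = 120 × 10 = 1200.00, centroid at (-46.00, 153.00).
ΣA = 3720.00 cm²
ΣAX̄ = (560.00)(49.00) + (1960.00)(7.00) + (1200.00)(-46.00) = -14040.00 cm³
ΣAȲ = (560.00)(4.00) + (1960.00)(78.00) + (1200.00)(153.00) = 338720.00 cm³
X̄ = -14040.00 / 3720.00 = -3.77 cm
Ȳ = 338720.00 / 3720.00 = 91.05 cm

X̄ = -3.77 cm, Ȳ = 91.05 cm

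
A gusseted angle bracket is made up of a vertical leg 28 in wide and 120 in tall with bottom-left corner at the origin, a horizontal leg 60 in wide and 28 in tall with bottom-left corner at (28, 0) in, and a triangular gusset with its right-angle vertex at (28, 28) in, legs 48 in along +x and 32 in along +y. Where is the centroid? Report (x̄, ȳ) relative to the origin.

x̄ = 30.69 in, ȳ = 43.87 in

vertical leg: A = 28 × 120 = 3360.00, centroid at (14.00, 60.00).
horizontal leg: A = 60 × 28 = 1680.00, centroid at (58.00, 14.00).
gusset: A = ½·48·32 = 768.00, centroid at (44.00, 38.67).
ΣA = 5808.00 in², ΣAx̄ = 178272.00 in³, ΣAȳ = 254816.00 in³.
x̄ = 178272.00/5808.00 = 30.69 in; ȳ = 254816.00/5808.00 = 43.87 in.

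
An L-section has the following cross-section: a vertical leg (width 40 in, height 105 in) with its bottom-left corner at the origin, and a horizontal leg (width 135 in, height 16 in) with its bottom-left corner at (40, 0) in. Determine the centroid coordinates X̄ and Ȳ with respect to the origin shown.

X̄ = 49.72 in, Ȳ = 37.39 in

vertical leg: A = 40 × 105 = 4200.00, centroid at (20.00, 52.50).
horizontal leg: A = 135 × 16 = 2160.00, centroid at (107.50, 8.00).
ΣA = 6360.00 in², ΣAX̄ = 316200.00 in³, ΣAȲ = 237780.00 in³.
X̄ = 316200.00/6360.00 = 49.72 in; Ȳ = 237780.00/6360.00 = 37.39 in.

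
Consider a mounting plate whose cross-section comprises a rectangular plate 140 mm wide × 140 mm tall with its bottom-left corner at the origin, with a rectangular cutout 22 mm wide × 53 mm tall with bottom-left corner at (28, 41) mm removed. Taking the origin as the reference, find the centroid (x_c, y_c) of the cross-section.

x_c = 71.96 mm, y_c = 70.16 mm

plate: A = 140 × 140 = 19600.00, centroid at (70.00, 70.00).
hole: A = −(22 × 53) = -1166.00, centroid at (39.00, 67.50).
ΣA = 18434.00 mm², ΣAx_c = 1326526.00 mm³, ΣAy_c = 1293295.00 mm³.
x_c = 1326526.00/18434.00 = 71.96 mm; y_c = 1293295.00/18434.00 = 70.16 mm.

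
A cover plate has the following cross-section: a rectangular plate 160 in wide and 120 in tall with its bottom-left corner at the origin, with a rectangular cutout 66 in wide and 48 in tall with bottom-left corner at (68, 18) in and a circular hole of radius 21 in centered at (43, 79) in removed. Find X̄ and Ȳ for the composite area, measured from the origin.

plate: A = 160 × 120 = 19200.00, centroid at (80.00, 60.00).
hole 1: A = −(66 × 48) = -3168.00, centroid at (101.00, 42.00).
hole 2: A = −π·21² = -1385.44, centroid at (43.00, 79.00).
ΣA = 14646.56 in²
ΣAX̄ = (19200.00)(80.00) + (-3168.00)(101.00) + (-1385.44)(43.00) = 1156457.98 in³
ΣAȲ = (19200.00)(60.00) + (-3168.00)(42.00) + (-1385.44)(79.00) = 909494.05 in³
X̄ = 1156457.98 / 14646.56 = 78.96 in
Ȳ = 909494.05 / 14646.56 = 62.10 in

X̄ = 78.96 in, Ȳ = 62.10 in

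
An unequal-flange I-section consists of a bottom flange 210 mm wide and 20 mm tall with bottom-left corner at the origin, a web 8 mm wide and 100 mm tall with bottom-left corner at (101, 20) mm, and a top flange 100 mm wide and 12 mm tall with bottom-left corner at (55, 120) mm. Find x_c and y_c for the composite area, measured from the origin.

x_c = 105.00 mm, y_c = 40.19 mm

bottom flange: A = 210 × 20 = 4200.00, centroid at (105.00, 10.00).
web: A = 8 × 100 = 800.00, centroid at (105.00, 70.00).
top flange: A = 100 × 12 = 1200.00, centroid at (105.00, 126.00).
ΣA = 6200.00 mm², ΣAx_c = 651000.00 mm³, ΣAy_c = 249200.00 mm³.
x_c = 651000.00/6200.00 = 105.00 mm; y_c = 249200.00/6200.00 = 40.19 mm.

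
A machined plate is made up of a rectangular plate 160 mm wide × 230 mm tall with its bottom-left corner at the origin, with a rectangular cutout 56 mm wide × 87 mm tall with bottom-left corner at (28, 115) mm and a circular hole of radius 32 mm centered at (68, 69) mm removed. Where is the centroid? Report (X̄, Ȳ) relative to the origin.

Part | A | x̄ᵢ | ȳᵢ | A·x̄ᵢ | A·ȳᵢ
plate | 36800.00 | 80.00 | 115.00 | 2944000.00 | 4232000.00
hole 1 | -4872.00 | 56.00 | 158.50 | -272832.00 | -772212.00
hole 2 | -3216.99 | 68.00 | 69.00 | -218755.38 | -221972.37
Σ | 28711.01 |  |  | 2452412.62 | 3237815.63
X̄ = 2452412.62 / 28711.01 = 85.42 mm
Ȳ = 3237815.63 / 28711.01 = 112.77 mm

X̄ = 85.42 mm, Ȳ = 112.77 mm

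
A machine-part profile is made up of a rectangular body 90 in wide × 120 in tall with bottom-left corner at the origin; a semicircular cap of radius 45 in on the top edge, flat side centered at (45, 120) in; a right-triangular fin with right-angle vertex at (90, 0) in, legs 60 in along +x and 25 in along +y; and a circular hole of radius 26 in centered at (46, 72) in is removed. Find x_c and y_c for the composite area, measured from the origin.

Part | A | x̄ᵢ | ȳᵢ | A·x̄ᵢ | A·ȳᵢ
rectangular body | 10800.00 | 45.00 | 60.00 | 486000.00 | 648000.00
semicircular top | 3180.86 | 45.00 | 139.10 | 143138.82 | 442453.51
triangular fin | 750.00 | 110.00 | 8.33 | 82500.00 | 6250.00
hole | -2123.72 | 46.00 | 72.00 | -97690.97 | -152907.60
Σ | 12607.15 |  |  | 613947.85 | 943795.91
x_c = 613947.85 / 12607.15 = 48.70 in
y_c = 943795.91 / 12607.15 = 74.86 in

x_c = 48.70 in, y_c = 74.86 in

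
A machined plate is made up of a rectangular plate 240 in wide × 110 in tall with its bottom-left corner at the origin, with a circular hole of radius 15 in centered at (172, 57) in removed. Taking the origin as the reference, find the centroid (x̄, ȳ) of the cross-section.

x̄ = 118.57 in, ȳ = 54.94 in

plate: A = 240 × 110 = 26400.00, centroid at (120.00, 55.00).
hole: A = −π·15² = -706.86, centroid at (172.00, 57.00).
ΣA = 25693.14 in²
ΣAx̄ = (26400.00)(120.00) + (-706.86)(172.00) = 3046420.36 in³
ΣAȳ = (26400.00)(55.00) + (-706.86)(57.00) = 1411709.07 in³
x̄ = 3046420.36 / 25693.14 = 118.57 in
ȳ = 1411709.07 / 25693.14 = 54.94 in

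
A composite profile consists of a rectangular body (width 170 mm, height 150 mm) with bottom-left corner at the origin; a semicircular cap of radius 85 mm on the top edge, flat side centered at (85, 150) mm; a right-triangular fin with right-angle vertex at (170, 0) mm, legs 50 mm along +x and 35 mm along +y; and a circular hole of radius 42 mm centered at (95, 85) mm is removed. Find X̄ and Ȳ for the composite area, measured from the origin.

rectangular body: A = 170 × 150 = 25500.00, centroid at (85.00, 75.00).
semicircular top: A = ½π·85² = 11349.00, centroid at (85.00, 186.08).
triangular fin: A = ½·50·35 = 875.00, centroid at (186.67, 11.67).
hole: A = −π·42² = -5541.77, centroid at (95.00, 85.00).
ΣA = 32182.23 mm²
ΣAX̄ = (25500.00)(85.00) + (11349.00)(85.00) + (875.00)(186.67) + (-5541.77)(95.00) = 2769030.53 mm³
ΣAȲ = (25500.00)(75.00) + (11349.00)(186.08) + (875.00)(11.67) + (-5541.77)(85.00) = 3563425.12 mm³
X̄ = 2769030.53 / 32182.23 = 86.04 mm
Ȳ = 3563425.12 / 32182.23 = 110.73 mm

X̄ = 86.04 mm, Ȳ = 110.73 mm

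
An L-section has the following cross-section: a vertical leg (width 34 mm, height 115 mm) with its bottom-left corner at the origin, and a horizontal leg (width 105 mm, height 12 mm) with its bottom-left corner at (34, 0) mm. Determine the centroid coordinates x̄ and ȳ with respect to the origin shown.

x̄ = 33.94 mm, ȳ = 44.95 mm

vertical leg: A = 34 × 115 = 3910.00, centroid at (17.00, 57.50).
horizontal leg: A = 105 × 12 = 1260.00, centroid at (86.50, 6.00).
ΣA = 5170.00 mm²
ΣAx̄ = (3910.00)(17.00) + (1260.00)(86.50) = 175460.00 mm³
ΣAȳ = (3910.00)(57.50) + (1260.00)(6.00) = 232385.00 mm³
x̄ = 175460.00 / 5170.00 = 33.94 mm
ȳ = 232385.00 / 5170.00 = 44.95 mm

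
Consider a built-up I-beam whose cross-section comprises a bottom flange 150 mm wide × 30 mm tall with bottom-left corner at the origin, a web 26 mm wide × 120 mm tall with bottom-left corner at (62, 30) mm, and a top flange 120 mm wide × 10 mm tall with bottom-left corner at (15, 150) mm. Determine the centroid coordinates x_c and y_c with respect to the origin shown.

x_c = 75.00 mm, y_c = 60.58 mm

bottom flange: A = 150 × 30 = 4500.00, centroid at (75.00, 15.00).
web: A = 26 × 120 = 3120.00, centroid at (75.00, 90.00).
top flange: A = 120 × 10 = 1200.00, centroid at (75.00, 155.00).
ΣA = 8820.00 mm²
ΣAx_c = (4500.00)(75.00) + (3120.00)(75.00) + (1200.00)(75.00) = 661500.00 mm³
ΣAy_c = (4500.00)(15.00) + (3120.00)(90.00) + (1200.00)(155.00) = 534300.00 mm³
x_c = 661500.00 / 8820.00 = 75.00 mm
y_c = 534300.00 / 8820.00 = 60.58 mm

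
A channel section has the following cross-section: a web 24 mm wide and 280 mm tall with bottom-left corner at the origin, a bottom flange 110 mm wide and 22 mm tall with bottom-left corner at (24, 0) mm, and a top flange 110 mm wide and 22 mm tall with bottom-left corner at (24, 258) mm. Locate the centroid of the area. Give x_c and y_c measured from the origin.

web: A = 24 × 280 = 6720.00, centroid at (12.00, 140.00).
bottom flange: A = 110 × 22 = 2420.00, centroid at (79.00, 11.00).
top flange: A = 110 × 22 = 2420.00, centroid at (79.00, 269.00).
ΣA = 11560.00 mm²
ΣAx_c = (6720.00)(12.00) + (2420.00)(79.00) + (2420.00)(79.00) = 463000.00 mm³
ΣAy_c = (6720.00)(140.00) + (2420.00)(11.00) + (2420.00)(269.00) = 1618400.00 mm³
x_c = 463000.00 / 11560.00 = 40.05 mm
y_c = 1618400.00 / 11560.00 = 140.00 mm

x_c = 40.05 mm, y_c = 140.00 mm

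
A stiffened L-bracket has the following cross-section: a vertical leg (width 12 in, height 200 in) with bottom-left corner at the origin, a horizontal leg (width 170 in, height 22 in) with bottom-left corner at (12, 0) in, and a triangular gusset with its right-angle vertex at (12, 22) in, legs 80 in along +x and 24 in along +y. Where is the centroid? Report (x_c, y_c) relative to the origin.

x_c = 58.35 in, y_c = 43.65 in

vertical leg: A = 12 × 200 = 2400.00, centroid at (6.00, 100.00).
horizontal leg: A = 170 × 22 = 3740.00, centroid at (97.00, 11.00).
gusset: A = ½·80·24 = 960.00, centroid at (38.67, 30.00).
ΣA = 7100.00 in², ΣAx_c = 414300.00 in³, ΣAy_c = 309940.00 in³.
x_c = 414300.00/7100.00 = 58.35 in; y_c = 309940.00/7100.00 = 43.65 in.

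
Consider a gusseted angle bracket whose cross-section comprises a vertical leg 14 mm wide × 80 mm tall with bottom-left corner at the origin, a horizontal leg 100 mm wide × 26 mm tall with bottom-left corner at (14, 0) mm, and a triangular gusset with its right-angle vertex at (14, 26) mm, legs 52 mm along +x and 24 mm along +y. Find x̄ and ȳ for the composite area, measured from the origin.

vertical leg: A = 14 × 80 = 1120.00, centroid at (7.00, 40.00).
horizontal leg: A = 100 × 26 = 2600.00, centroid at (64.00, 13.00).
gusset: A = ½·52·24 = 624.00, centroid at (31.33, 34.00).
ΣA = 4344.00 mm²
ΣAx̄ = (1120.00)(7.00) + (2600.00)(64.00) + (624.00)(31.33) = 193792.00 mm³
ΣAȳ = (1120.00)(40.00) + (2600.00)(13.00) + (624.00)(34.00) = 99816.00 mm³
x̄ = 193792.00 / 4344.00 = 44.61 mm
ȳ = 99816.00 / 4344.00 = 22.98 mm

x̄ = 44.61 mm, ȳ = 22.98 mm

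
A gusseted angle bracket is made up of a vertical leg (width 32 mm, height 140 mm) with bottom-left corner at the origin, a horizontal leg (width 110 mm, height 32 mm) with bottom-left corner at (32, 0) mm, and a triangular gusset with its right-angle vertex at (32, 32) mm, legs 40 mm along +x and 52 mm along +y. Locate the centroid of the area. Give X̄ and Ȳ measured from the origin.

X̄ = 47.02 mm, Ȳ = 46.60 mm

vertical leg: A = 32 × 140 = 4480.00, centroid at (16.00, 70.00).
horizontal leg: A = 110 × 32 = 3520.00, centroid at (87.00, 16.00).
gusset: A = ½·40·52 = 1040.00, centroid at (45.33, 49.33).
ΣA = 9040.00 mm²
ΣAX̄ = (4480.00)(16.00) + (3520.00)(87.00) + (1040.00)(45.33) = 425066.67 mm³
ΣAȲ = (4480.00)(70.00) + (3520.00)(16.00) + (1040.00)(49.33) = 421226.67 mm³
X̄ = 425066.67 / 9040.00 = 47.02 mm
Ȳ = 421226.67 / 9040.00 = 46.60 mm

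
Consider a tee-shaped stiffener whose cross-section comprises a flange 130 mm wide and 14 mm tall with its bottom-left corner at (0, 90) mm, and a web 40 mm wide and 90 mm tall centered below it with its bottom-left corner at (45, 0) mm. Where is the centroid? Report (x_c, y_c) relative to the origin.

x_c = 65.00 mm, y_c = 62.46 mm

web: A = 40 × 90 = 3600.00, centroid at (65.00, 45.00).
flange: A = 130 × 14 = 1820.00, centroid at (65.00, 97.00).
ΣA = 5420.00 mm², ΣAx_c = 352300.00 mm³, ΣAy_c = 338540.00 mm³.
x_c = 352300.00/5420.00 = 65.00 mm; y_c = 338540.00/5420.00 = 62.46 mm.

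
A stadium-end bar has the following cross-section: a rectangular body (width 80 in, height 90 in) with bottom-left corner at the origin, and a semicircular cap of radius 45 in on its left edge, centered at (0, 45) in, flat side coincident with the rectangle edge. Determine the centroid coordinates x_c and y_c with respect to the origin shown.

rectangular body: A = 80 × 90 = 7200.00, centroid at (40.00, 45.00).
semicircular end: A = ½π·45² = 3180.86, centroid at (-19.10, 45.00).
ΣA = 10380.86 in²
ΣAx_c = (7200.00)(40.00) + (3180.86)(-19.10) = 227250.00 in³
ΣAy_c = (7200.00)(45.00) + (3180.86)(45.00) = 467138.82 in³
x_c = 227250.00 / 10380.86 = 21.89 in
y_c = 467138.82 / 10380.86 = 45.00 in

x_c = 21.89 in, y_c = 45.00 in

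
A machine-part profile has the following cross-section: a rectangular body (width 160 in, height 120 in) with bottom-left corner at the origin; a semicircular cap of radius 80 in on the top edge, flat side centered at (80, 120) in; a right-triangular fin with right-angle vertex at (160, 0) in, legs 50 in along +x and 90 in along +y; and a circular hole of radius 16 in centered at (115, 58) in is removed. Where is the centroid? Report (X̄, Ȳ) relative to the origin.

rectangular body: A = 160 × 120 = 19200.00, centroid at (80.00, 60.00).
semicircular top: A = ½π·80² = 10053.10, centroid at (80.00, 153.95).
triangular fin: A = ½·50·90 = 2250.00, centroid at (176.67, 30.00).
hole: A = −π·16² = -804.25, centroid at (115.00, 58.00).
ΣA = 30698.85 in², ΣAX̄ = 2645259.23 in³, ΣAȲ = 2720558.54 in³.
X̄ = 2645259.23/30698.85 = 86.17 in; Ȳ = 2720558.54/30698.85 = 88.62 in.

X̄ = 86.17 in, Ȳ = 88.62 in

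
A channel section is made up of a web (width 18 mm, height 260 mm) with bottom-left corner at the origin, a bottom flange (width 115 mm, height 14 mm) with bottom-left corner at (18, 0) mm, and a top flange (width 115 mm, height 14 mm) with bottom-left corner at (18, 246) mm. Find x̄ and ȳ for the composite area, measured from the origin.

x̄ = 36.11 mm, ȳ = 130.00 mm

web: A = 18 × 260 = 4680.00, centroid at (9.00, 130.00).
bottom flange: A = 115 × 14 = 1610.00, centroid at (75.50, 7.00).
top flange: A = 115 × 14 = 1610.00, centroid at (75.50, 253.00).
ΣA = 7900.00 mm², ΣAx̄ = 285230.00 mm³, ΣAȳ = 1027000.00 mm³.
x̄ = 285230.00/7900.00 = 36.11 mm; ȳ = 1027000.00/7900.00 = 130.00 mm.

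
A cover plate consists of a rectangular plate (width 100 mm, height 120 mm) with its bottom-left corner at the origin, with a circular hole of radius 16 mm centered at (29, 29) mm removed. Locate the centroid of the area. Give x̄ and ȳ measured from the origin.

plate: A = 100 × 120 = 12000.00, centroid at (50.00, 60.00).
hole: A = −π·16² = -804.25, centroid at (29.00, 29.00).
ΣA = 11195.75 mm², ΣAx̄ = 576676.82 mm³, ΣAȳ = 696676.82 mm³.
x̄ = 576676.82/11195.75 = 51.51 mm; ȳ = 696676.82/11195.75 = 62.23 mm.

x̄ = 51.51 mm, ȳ = 62.23 mm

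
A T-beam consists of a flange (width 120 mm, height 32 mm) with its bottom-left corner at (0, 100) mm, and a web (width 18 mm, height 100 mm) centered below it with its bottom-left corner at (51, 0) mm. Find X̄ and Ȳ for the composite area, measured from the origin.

X̄ = 60.00 mm, Ȳ = 94.94 mm

Part | A | x̄ᵢ | ȳᵢ | A·x̄ᵢ | A·ȳᵢ
web | 1800.00 | 60.00 | 50.00 | 108000.00 | 90000.00
flange | 3840.00 | 60.00 | 116.00 | 230400.00 | 445440.00
Σ | 5640.00 |  |  | 338400.00 | 535440.00
X̄ = 338400.00 / 5640.00 = 60.00 mm
Ȳ = 535440.00 / 5640.00 = 94.94 mm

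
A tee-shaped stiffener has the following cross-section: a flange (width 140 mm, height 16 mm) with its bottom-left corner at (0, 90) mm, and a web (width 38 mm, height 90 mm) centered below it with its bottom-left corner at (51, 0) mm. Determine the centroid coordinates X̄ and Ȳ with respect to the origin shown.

X̄ = 70.00 mm, Ȳ = 65.98 mm

web: A = 38 × 90 = 3420.00, centroid at (70.00, 45.00).
flange: A = 140 × 16 = 2240.00, centroid at (70.00, 98.00).
ΣA = 5660.00 mm²
ΣAX̄ = (3420.00)(70.00) + (2240.00)(70.00) = 396200.00 mm³
ΣAȲ = (3420.00)(45.00) + (2240.00)(98.00) = 373420.00 mm³
X̄ = 396200.00 / 5660.00 = 70.00 mm
Ȳ = 373420.00 / 5660.00 = 65.98 mm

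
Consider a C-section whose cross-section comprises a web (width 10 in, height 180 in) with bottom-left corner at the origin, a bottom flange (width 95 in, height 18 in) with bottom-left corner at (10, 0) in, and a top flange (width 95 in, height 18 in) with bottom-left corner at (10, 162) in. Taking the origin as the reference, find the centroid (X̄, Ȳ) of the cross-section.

X̄ = 39.40 in, Ȳ = 90.00 in

web: A = 10 × 180 = 1800.00, centroid at (5.00, 90.00).
bottom flange: A = 95 × 18 = 1710.00, centroid at (57.50, 9.00).
top flange: A = 95 × 18 = 1710.00, centroid at (57.50, 171.00).
ΣA = 5220.00 in², ΣAX̄ = 205650.00 in³, ΣAȲ = 469800.00 in³.
X̄ = 205650.00/5220.00 = 39.40 in; Ȳ = 469800.00/5220.00 = 90.00 in.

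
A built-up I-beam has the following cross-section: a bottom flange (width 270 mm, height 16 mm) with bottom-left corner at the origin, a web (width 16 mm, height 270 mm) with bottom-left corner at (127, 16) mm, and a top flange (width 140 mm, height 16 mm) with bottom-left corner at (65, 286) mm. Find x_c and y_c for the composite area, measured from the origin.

x_c = 135.00 mm, y_c = 123.66 mm

Part | A | x̄ᵢ | ȳᵢ | A·x̄ᵢ | A·ȳᵢ
bottom flange | 4320.00 | 135.00 | 8.00 | 583200.00 | 34560.00
web | 4320.00 | 135.00 | 151.00 | 583200.00 | 652320.00
top flange | 2240.00 | 135.00 | 294.00 | 302400.00 | 658560.00
Σ | 10880.00 |  |  | 1468800.00 | 1345440.00
x_c = 1468800.00 / 10880.00 = 135.00 mm
y_c = 1345440.00 / 10880.00 = 123.66 mm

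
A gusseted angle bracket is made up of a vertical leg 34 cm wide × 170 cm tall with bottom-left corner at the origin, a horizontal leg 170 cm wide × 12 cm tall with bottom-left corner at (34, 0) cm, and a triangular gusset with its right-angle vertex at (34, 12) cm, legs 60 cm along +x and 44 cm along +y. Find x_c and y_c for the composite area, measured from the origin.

vertical leg: A = 34 × 170 = 5780.00, centroid at (17.00, 85.00).
horizontal leg: A = 170 × 12 = 2040.00, centroid at (119.00, 6.00).
gusset: A = ½·60·44 = 1320.00, centroid at (54.00, 26.67).
ΣA = 9140.00 cm²
ΣAx_c = (5780.00)(17.00) + (2040.00)(119.00) + (1320.00)(54.00) = 412300.00 cm³
ΣAy_c = (5780.00)(85.00) + (2040.00)(6.00) + (1320.00)(26.67) = 538740.00 cm³
x_c = 412300.00 / 9140.00 = 45.11 cm
y_c = 538740.00 / 9140.00 = 58.94 cm

x_c = 45.11 cm, y_c = 58.94 cm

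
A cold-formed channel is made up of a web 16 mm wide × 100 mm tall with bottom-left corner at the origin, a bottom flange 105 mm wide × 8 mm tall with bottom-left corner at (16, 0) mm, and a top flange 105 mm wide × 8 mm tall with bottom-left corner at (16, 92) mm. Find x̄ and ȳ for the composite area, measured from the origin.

x̄ = 38.99 mm, ȳ = 50.00 mm

Part | A | x̄ᵢ | ȳᵢ | A·x̄ᵢ | A·ȳᵢ
web | 1600.00 | 8.00 | 50.00 | 12800.00 | 80000.00
bottom flange | 840.00 | 68.50 | 4.00 | 57540.00 | 3360.00
top flange | 840.00 | 68.50 | 96.00 | 57540.00 | 80640.00
Σ | 3280.00 |  |  | 127880.00 | 164000.00
x̄ = 127880.00 / 3280.00 = 38.99 mm
ȳ = 164000.00 / 3280.00 = 50.00 mm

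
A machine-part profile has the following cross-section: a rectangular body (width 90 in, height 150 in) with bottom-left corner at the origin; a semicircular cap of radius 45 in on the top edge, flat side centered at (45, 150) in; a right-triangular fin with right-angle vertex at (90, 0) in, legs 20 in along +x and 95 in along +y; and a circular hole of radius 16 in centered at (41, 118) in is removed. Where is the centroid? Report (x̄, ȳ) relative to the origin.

Part | A | x̄ᵢ | ȳᵢ | A·x̄ᵢ | A·ȳᵢ
rectangular body | 13500.00 | 45.00 | 75.00 | 607500.00 | 1012500.00
semicircular top | 3180.86 | 45.00 | 169.10 | 143138.82 | 537879.38
triangular fin | 950.00 | 96.67 | 31.67 | 91833.33 | 30083.33
hole | -804.25 | 41.00 | 118.00 | -32974.16 | -94901.23
Σ | 16826.61 |  |  | 809497.99 | 1485561.49
x̄ = 809497.99 / 16826.61 = 48.11 in
ȳ = 1485561.49 / 16826.61 = 88.29 in

x̄ = 48.11 in, ȳ = 88.29 in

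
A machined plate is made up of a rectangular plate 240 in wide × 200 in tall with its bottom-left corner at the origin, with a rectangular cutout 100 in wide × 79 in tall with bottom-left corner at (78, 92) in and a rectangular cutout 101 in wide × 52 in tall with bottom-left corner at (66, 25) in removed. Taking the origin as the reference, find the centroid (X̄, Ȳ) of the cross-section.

X̄ = 118.71 in, Ȳ = 100.24 in

Part | A | x̄ᵢ | ȳᵢ | A·x̄ᵢ | A·ȳᵢ
plate | 48000.00 | 120.00 | 100.00 | 5760000.00 | 4800000.00
hole 1 | -7900.00 | 128.00 | 131.50 | -1011200.00 | -1038850.00
hole 2 | -5252.00 | 116.50 | 51.00 | -611858.00 | -267852.00
Σ | 34848.00 |  |  | 4136942.00 | 3493298.00
X̄ = 4136942.00 / 34848.00 = 118.71 in
Ȳ = 3493298.00 / 34848.00 = 100.24 in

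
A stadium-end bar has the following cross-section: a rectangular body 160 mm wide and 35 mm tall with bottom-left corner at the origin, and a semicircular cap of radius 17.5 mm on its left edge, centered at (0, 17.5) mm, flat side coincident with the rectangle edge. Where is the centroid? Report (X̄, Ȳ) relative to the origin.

Part | A | x̄ᵢ | ȳᵢ | A·x̄ᵢ | A·ȳᵢ
rectangular body | 5600.00 | 80.00 | 17.50 | 448000.00 | 98000.00
semicircular end | 481.06 | -7.43 | 17.50 | -3572.92 | 8418.49
Σ | 6081.06 |  |  | 444427.08 | 106418.49
X̄ = 444427.08 / 6081.06 = 73.08 mm
Ȳ = 106418.49 / 6081.06 = 17.50 mm

X̄ = 73.08 mm, Ȳ = 17.50 mm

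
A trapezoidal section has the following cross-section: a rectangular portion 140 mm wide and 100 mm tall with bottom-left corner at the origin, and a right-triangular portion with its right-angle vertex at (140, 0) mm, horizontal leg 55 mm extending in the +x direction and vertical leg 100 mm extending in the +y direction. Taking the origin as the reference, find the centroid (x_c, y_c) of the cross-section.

x_c = 84.50 mm, y_c = 47.26 mm

Part | A | x̄ᵢ | ȳᵢ | A·x̄ᵢ | A·ȳᵢ
rectangular portion | 14000.00 | 70.00 | 50.00 | 980000.00 | 700000.00
triangular portion | 2750.00 | 158.33 | 33.33 | 435416.67 | 91666.67
Σ | 16750.00 |  |  | 1415416.67 | 791666.67
x_c = 1415416.67 / 16750.00 = 84.50 mm
y_c = 791666.67 / 16750.00 = 47.26 mm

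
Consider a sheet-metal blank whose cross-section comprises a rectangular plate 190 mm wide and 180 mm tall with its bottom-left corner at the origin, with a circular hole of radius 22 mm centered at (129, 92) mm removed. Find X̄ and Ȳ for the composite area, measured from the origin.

plate: A = 190 × 180 = 34200.00, centroid at (95.00, 90.00).
hole: A = −π·22² = -1520.53, centroid at (129.00, 92.00).
ΣA = 32679.47 mm²
ΣAX̄ = (34200.00)(95.00) + (-1520.53)(129.00) = 3052851.52 mm³
ΣAȲ = (34200.00)(90.00) + (-1520.53)(92.00) = 2938111.16 mm³
X̄ = 3052851.52 / 32679.47 = 93.42 mm
Ȳ = 2938111.16 / 32679.47 = 89.91 mm

X̄ = 93.42 mm, Ȳ = 89.91 mm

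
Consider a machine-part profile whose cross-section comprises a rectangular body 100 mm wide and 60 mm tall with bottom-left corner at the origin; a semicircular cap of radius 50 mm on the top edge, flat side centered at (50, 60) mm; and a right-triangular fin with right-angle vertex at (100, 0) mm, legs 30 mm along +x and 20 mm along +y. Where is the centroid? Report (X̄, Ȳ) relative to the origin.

X̄ = 51.76 mm, Ȳ = 48.98 mm

rectangular body: A = 100 × 60 = 6000.00, centroid at (50.00, 30.00).
semicircular top: A = ½π·50² = 3926.99, centroid at (50.00, 81.22).
triangular fin: A = ½·30·20 = 300.00, centroid at (110.00, 6.67).
ΣA = 10226.99 mm²
ΣAX̄ = (6000.00)(50.00) + (3926.99)(50.00) + (300.00)(110.00) = 529349.54 mm³
ΣAȲ = (6000.00)(30.00) + (3926.99)(81.22) + (300.00)(6.67) = 500952.78 mm³
X̄ = 529349.54 / 10226.99 = 51.76 mm
Ȳ = 500952.78 / 10226.99 = 48.98 mm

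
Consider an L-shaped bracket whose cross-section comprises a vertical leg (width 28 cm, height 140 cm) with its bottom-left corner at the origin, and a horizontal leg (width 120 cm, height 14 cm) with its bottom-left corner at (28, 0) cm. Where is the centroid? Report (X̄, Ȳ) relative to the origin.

vertical leg: A = 28 × 140 = 3920.00, centroid at (14.00, 70.00).
horizontal leg: A = 120 × 14 = 1680.00, centroid at (88.00, 7.00).
ΣA = 5600.00 cm², ΣAX̄ = 202720.00 cm³, ΣAȲ = 286160.00 cm³.
X̄ = 202720.00/5600.00 = 36.20 cm; Ȳ = 286160.00/5600.00 = 51.10 cm.

X̄ = 36.20 cm, Ȳ = 51.10 cm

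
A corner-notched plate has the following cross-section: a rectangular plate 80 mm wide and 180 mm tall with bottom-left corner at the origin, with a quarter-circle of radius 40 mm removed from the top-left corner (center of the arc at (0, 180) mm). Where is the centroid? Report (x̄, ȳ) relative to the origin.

plate: A = 80 × 180 = 14400.00, centroid at (40.00, 90.00).
removed quarter-circle: A = −¼π·40² = -1256.64, centroid at (16.98, 163.02).
ΣA = 13143.36 mm², ΣAx̄ = 554666.67 mm³, ΣAȳ = 1091138.66 mm³.
x̄ = 554666.67/13143.36 = 42.20 mm; ȳ = 1091138.66/13143.36 = 83.02 mm.

x̄ = 42.20 mm, ȳ = 83.02 mm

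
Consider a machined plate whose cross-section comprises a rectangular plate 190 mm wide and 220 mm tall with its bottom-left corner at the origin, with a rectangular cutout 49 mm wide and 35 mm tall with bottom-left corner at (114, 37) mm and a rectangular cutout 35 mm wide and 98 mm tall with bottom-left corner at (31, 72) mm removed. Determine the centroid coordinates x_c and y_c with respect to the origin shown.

plate: A = 190 × 220 = 41800.00, centroid at (95.00, 110.00).
hole 1: A = −(49 × 35) = -1715.00, centroid at (138.50, 54.50).
hole 2: A = −(35 × 98) = -3430.00, centroid at (48.50, 121.00).
ΣA = 36655.00 mm²
ΣAx_c = (41800.00)(95.00) + (-1715.00)(138.50) + (-3430.00)(48.50) = 3567117.50 mm³
ΣAy_c = (41800.00)(110.00) + (-1715.00)(54.50) + (-3430.00)(121.00) = 4089502.50 mm³
x_c = 3567117.50 / 36655.00 = 97.32 mm
y_c = 4089502.50 / 36655.00 = 111.57 mm

x_c = 97.32 mm, y_c = 111.57 mm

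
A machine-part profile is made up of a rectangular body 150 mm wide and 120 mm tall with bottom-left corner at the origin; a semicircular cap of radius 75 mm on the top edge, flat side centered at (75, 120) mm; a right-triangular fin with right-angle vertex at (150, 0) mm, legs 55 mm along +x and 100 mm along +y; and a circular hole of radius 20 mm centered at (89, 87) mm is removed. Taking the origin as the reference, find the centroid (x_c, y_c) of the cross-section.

x_c = 83.44 mm, y_c = 84.86 mm

rectangular body: A = 150 × 120 = 18000.00, centroid at (75.00, 60.00).
semicircular top: A = ½π·75² = 8835.73, centroid at (75.00, 151.83).
triangular fin: A = ½·55·100 = 2750.00, centroid at (168.33, 33.33).
hole: A = −π·20² = -1256.64, centroid at (89.00, 87.00).
ΣA = 28329.09 mm², ΣAx_c = 2363755.67 mm³, ΣAy_c = 2403876.76 mm³.
x_c = 2363755.67/28329.09 = 83.44 mm; y_c = 2403876.76/28329.09 = 84.86 mm.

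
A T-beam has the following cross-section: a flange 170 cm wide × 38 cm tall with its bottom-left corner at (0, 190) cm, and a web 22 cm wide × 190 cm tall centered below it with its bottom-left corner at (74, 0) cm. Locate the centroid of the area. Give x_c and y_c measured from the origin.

x_c = 85.00 cm, y_c = 164.21 cm

web: A = 22 × 190 = 4180.00, centroid at (85.00, 95.00).
flange: A = 170 × 38 = 6460.00, centroid at (85.00, 209.00).
ΣA = 10640.00 cm², ΣAx_c = 904400.00 cm³, ΣAy_c = 1747240.00 cm³.
x_c = 904400.00/10640.00 = 85.00 cm; y_c = 1747240.00/10640.00 = 164.21 cm.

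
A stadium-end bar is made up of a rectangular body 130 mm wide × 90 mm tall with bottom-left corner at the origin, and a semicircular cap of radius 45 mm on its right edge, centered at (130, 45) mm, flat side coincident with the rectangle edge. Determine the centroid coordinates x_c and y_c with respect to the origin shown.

x_c = 82.98 mm, y_c = 45.00 mm

rectangular body: A = 130 × 90 = 11700.00, centroid at (65.00, 45.00).
semicircular end: A = ½π·45² = 3180.86, centroid at (149.10, 45.00).
ΣA = 14880.86 mm²
ΣAx_c = (11700.00)(65.00) + (3180.86)(149.10) = 1234762.13 mm³
ΣAy_c = (11700.00)(45.00) + (3180.86)(45.00) = 669638.82 mm³
x_c = 1234762.13 / 14880.86 = 82.98 mm
y_c = 669638.82 / 14880.86 = 45.00 mm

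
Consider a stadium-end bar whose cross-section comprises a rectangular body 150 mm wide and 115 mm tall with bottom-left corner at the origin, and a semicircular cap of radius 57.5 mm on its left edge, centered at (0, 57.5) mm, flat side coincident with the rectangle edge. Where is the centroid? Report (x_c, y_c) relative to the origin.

x_c = 52.00 mm, y_c = 57.50 mm

rectangular body: A = 150 × 115 = 17250.00, centroid at (75.00, 57.50).
semicircular end: A = ½π·57.5² = 5193.45, centroid at (-24.40, 57.50).
ΣA = 22443.45 mm²
ΣAx_c = (17250.00)(75.00) + (5193.45)(-24.40) = 1167010.42 mm³
ΣAy_c = (17250.00)(57.50) + (5193.45)(57.50) = 1290498.11 mm³
x_c = 1167010.42 / 22443.45 = 52.00 mm
y_c = 1290498.11 / 22443.45 = 57.50 mm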